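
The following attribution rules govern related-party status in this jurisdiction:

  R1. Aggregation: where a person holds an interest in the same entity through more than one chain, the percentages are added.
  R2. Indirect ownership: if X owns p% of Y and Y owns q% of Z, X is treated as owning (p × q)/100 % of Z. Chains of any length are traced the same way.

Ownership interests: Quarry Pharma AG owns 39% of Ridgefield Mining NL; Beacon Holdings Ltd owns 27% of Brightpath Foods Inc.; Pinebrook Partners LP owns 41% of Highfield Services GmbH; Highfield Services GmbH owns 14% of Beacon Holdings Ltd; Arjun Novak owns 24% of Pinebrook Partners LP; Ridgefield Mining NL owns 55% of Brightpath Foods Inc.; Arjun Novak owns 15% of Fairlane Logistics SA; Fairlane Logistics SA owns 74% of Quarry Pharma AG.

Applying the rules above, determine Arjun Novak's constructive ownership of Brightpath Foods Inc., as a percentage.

Chain via Pinebrook Partners LP → Highfield Services GmbH → Beacon Holdings Ltd (R2): 24% × 41% × 14% × 27% = 0.371952% of Brightpath Foods Inc.
Chain via Fairlane Logistics SA → Quarry Pharma AG → Ridgefield Mining NL (R2): 15% × 74% × 39% × 55% = 2.38095% of Brightpath Foods Inc.
Aggregating (R1): 0.371952% + 2.38095% = 2.752902%.

2.752902%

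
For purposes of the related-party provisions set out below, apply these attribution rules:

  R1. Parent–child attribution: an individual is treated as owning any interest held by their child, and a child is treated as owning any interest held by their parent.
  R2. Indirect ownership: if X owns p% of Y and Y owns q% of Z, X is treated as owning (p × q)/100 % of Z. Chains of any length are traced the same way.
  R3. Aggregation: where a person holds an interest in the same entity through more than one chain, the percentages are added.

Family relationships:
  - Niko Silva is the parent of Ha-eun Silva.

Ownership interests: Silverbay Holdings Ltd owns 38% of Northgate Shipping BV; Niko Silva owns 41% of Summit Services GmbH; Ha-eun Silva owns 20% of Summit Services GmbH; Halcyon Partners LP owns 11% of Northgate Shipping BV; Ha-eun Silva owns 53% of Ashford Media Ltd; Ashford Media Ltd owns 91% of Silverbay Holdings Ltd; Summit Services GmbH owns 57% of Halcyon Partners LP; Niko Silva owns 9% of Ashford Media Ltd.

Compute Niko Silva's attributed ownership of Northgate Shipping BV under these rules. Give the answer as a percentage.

25.2643%

By parent–child attribution (R1), Niko Silva is treated as also owning Ha-eun Silva's interest in Summit Services GmbH, giving 41% + 20% = 61%.
By parent–child attribution (R1), Niko Silva is treated as also owning Ha-eun Silva's interest in Ashford Media Ltd, giving 9% + 53% = 62%.
Chain via Summit Services GmbH → Halcyon Partners LP (R2): 61% × 57% × 11% = 3.8247% of Northgate Shipping BV.
Chain via Ashford Media Ltd → Silverbay Holdings Ltd (R2): 62% × 91% × 38% = 21.4396% of Northgate Shipping BV.
Aggregating (R3): 3.8247% + 21.4396% = 25.2643%.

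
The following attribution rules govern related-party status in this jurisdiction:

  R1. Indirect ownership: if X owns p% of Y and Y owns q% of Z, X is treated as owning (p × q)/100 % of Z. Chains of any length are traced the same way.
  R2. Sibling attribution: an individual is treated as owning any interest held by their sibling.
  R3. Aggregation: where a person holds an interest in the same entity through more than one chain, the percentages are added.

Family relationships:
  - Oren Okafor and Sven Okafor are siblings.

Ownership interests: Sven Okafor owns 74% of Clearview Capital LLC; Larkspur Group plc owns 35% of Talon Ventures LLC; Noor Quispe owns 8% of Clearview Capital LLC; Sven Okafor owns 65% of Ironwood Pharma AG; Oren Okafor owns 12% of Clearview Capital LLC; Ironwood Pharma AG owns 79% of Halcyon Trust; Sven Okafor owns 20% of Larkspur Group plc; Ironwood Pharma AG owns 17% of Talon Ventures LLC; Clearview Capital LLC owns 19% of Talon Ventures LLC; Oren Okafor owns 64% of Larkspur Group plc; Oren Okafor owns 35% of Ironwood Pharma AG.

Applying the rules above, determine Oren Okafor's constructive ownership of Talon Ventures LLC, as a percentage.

By sibling attribution (R2), Oren Okafor is treated as also owning Sven Okafor's interest in Larkspur Group plc, giving 64% + 20% = 84%.
By sibling attribution (R2), Oren Okafor is treated as also owning Sven Okafor's interest in Clearview Capital LLC, giving 12% + 74% = 86%.
By sibling attribution (R2), Oren Okafor is treated as also owning Sven Okafor's interest in Ironwood Pharma AG, giving 35% + 65% = 100%.
Chain via Larkspur Group plc (R1): 84% × 35% = 29.4% of Talon Ventures LLC.
Chain via Clearview Capital LLC (R1): 86% × 19% = 16.34% of Talon Ventures LLC.
Chain via Ironwood Pharma AG (R1): 100% × 17% = 17% of Talon Ventures LLC.
Aggregating (R3): 29.4% + 16.34% + 17% = 62.74%.

62.74%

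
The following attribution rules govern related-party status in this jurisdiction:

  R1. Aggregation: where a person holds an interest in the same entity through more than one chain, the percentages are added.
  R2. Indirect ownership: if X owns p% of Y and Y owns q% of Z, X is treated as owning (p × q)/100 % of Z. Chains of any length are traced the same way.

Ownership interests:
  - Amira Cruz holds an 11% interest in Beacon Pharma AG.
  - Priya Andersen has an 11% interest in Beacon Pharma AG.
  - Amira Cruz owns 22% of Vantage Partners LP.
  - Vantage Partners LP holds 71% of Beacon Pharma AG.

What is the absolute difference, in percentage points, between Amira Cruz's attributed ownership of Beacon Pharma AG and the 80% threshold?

53.38

Chain via Vantage Partners LP (R2): 22% × 71% = 15.62% of Beacon Pharma AG.
Direct interest in Beacon Pharma AG: 11%.
Aggregating (R1): 15.62% + 11% = 26.62%.
26.62% falls short of the 80% threshold by 53.38 percentage points.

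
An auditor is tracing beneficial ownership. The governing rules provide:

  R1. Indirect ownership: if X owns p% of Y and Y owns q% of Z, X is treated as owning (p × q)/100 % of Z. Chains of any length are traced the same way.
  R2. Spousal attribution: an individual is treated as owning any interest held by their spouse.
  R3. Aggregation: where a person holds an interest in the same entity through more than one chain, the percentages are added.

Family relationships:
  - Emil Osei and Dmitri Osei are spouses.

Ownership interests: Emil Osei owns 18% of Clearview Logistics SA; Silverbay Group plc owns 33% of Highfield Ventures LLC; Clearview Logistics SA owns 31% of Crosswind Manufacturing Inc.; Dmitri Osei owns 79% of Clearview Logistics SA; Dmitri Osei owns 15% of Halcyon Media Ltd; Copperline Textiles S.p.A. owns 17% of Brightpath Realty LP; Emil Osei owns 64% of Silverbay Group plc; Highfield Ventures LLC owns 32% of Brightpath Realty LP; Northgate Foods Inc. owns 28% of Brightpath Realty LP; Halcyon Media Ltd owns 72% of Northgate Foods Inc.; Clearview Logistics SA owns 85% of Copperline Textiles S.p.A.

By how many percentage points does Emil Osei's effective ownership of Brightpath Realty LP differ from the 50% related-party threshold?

By spousal attribution (R2), Emil Osei is treated as also owning Dmitri Osei's interest in Clearview Logistics SA, giving 18% + 79% = 97%.
By spousal attribution (R2), Emil Osei is treated as owning Dmitri Osei's 15% interest in Halcyon Media Ltd.
Chain via Silverbay Group plc → Highfield Ventures LLC (R1): 64% × 33% × 32% = 6.7584% of Brightpath Realty LP.
Chain via Clearview Logistics SA → Copperline Textiles S.p.A. (R1): 97% × 85% × 17% = 14.0165% of Brightpath Realty LP.
Chain via Halcyon Media Ltd → Northgate Foods Inc. (R1): 15% × 72% × 28% = 3.024% of Brightpath Realty LP.
Aggregating (R3): 6.7584% + 14.0165% + 3.024% = 23.7989%.
23.7989% falls short of the 50% threshold by 26.2011 percentage points.

26.2011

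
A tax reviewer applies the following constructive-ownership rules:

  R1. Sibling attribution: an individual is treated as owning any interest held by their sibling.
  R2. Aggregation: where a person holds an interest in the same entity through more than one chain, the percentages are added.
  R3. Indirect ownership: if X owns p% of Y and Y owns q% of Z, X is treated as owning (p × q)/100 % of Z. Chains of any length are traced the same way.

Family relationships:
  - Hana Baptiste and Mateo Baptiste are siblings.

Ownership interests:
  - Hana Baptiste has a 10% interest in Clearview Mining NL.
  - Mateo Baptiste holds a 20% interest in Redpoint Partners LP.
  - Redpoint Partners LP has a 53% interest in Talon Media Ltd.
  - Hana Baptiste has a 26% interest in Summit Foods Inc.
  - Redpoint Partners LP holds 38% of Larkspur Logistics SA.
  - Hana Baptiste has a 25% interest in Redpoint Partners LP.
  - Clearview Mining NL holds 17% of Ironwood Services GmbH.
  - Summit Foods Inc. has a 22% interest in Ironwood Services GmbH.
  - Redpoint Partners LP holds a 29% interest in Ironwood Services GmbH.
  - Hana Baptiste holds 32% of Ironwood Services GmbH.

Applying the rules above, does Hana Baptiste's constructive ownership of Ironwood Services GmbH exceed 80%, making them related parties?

By sibling attribution (R1), Hana Baptiste is treated as also owning Mateo Baptiste's interest in Redpoint Partners LP, giving 25% + 20% = 45%.
Chain via Summit Foods Inc. (R3): 26% × 22% = 5.72% of Ironwood Services GmbH.
Chain via Clearview Mining NL (R3): 10% × 17% = 1.7% of Ironwood Services GmbH.
Chain via Redpoint Partners LP (R3): 45% × 29% = 13.05% of Ironwood Services GmbH.
Direct interest in Ironwood Services GmbH: 32%.
Aggregating (R2): 5.72% + 1.7% + 13.05% + 32% = 52.47%.
52.47% does not exceed the 80% threshold, so Hana is not a related party to Ironwood Services GmbH.

No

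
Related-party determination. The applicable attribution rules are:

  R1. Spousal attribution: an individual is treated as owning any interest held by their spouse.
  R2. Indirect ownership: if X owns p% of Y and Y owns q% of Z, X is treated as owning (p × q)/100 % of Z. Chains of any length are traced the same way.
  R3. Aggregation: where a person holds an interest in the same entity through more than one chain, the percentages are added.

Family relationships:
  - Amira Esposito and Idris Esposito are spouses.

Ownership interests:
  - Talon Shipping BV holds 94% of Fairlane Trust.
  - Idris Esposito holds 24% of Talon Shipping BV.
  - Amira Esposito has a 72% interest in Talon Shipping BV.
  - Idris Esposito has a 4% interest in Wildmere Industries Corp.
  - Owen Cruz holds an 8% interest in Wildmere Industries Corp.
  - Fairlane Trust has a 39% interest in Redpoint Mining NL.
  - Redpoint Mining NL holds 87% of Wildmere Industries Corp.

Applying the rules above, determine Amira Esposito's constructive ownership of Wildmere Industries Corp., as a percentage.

By spousal attribution (R1), Amira Esposito is treated as also owning Idris Esposito's interest in Talon Shipping BV, giving 72% + 24% = 96%.
By spousal attribution (R1), Amira Esposito is treated as owning Idris Esposito's 4% interest in Wildmere Industries Corp.
Chain via Talon Shipping BV → Fairlane Trust → Redpoint Mining NL (R2): 96% × 94% × 39% × 87% = 30.618432% of Wildmere Industries Corp.
Direct interest in Wildmere Industries Corp: 4%.
Aggregating (R3): 30.618432% + 4% = 34.618432%.

34.618432%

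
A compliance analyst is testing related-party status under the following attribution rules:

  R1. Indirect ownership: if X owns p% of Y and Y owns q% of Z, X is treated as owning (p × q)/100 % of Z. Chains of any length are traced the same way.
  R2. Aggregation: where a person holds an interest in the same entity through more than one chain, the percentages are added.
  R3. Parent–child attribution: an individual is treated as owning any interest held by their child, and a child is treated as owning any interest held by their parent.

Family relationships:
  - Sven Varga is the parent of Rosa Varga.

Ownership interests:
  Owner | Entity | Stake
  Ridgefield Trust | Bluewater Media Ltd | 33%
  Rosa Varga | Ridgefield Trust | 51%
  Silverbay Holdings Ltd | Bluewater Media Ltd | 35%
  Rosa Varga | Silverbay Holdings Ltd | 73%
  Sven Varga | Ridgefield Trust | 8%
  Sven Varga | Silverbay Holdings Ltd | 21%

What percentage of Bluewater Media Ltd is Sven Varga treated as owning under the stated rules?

By parent–child attribution (R3), Sven Varga is treated as also owning Rosa Varga's interest in Silverbay Holdings Ltd, giving 21% + 73% = 94%.
By parent–child attribution (R3), Sven Varga is treated as also owning Rosa Varga's interest in Ridgefield Trust, giving 8% + 51% = 59%.
Chain via Silverbay Holdings Ltd (R1): 94% × 35% = 32.9% of Bluewater Media Ltd.
Chain via Ridgefield Trust (R1): 59% × 33% = 19.47% of Bluewater Media Ltd.
Aggregating (R2): 32.9% + 19.47% = 52.37%.

52.37%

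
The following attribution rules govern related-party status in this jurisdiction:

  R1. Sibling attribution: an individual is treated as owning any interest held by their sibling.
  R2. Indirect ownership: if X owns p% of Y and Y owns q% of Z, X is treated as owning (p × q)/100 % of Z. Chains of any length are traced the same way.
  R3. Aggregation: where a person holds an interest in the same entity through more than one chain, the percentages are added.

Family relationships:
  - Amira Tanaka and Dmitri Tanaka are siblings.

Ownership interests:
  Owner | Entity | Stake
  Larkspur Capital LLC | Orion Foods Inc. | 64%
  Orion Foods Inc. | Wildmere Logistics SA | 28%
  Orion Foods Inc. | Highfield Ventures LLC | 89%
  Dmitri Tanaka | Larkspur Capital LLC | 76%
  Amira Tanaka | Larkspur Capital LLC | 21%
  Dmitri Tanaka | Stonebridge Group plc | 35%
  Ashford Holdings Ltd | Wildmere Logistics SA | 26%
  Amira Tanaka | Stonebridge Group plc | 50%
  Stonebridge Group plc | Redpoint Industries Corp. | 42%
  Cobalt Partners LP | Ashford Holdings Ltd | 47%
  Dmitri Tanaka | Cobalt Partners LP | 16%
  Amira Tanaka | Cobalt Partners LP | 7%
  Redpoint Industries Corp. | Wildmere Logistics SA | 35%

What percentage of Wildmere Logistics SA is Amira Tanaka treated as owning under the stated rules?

By sibling attribution (R1), Amira Tanaka is treated as also owning Dmitri Tanaka's interest in Stonebridge Group plc, giving 50% + 35% = 85%.
By sibling attribution (R1), Amira Tanaka is treated as also owning Dmitri Tanaka's interest in Cobalt Partners LP, giving 7% + 16% = 23%.
By sibling attribution (R1), Amira Tanaka is treated as also owning Dmitri Tanaka's interest in Larkspur Capital LLC, giving 21% + 76% = 97%.
Chain via Stonebridge Group plc → Redpoint Industries Corp. (R2): 85% × 42% × 35% = 12.495% of Wildmere Logistics SA.
Chain via Cobalt Partners LP → Ashford Holdings Ltd (R2): 23% × 47% × 26% = 2.8106% of Wildmere Logistics SA.
Chain via Larkspur Capital LLC → Orion Foods Inc. (R2): 97% × 64% × 28% = 17.3824% of Wildmere Logistics SA.
Aggregating (R3): 12.495% + 2.8106% + 17.3824% = 32.688%.

32.688%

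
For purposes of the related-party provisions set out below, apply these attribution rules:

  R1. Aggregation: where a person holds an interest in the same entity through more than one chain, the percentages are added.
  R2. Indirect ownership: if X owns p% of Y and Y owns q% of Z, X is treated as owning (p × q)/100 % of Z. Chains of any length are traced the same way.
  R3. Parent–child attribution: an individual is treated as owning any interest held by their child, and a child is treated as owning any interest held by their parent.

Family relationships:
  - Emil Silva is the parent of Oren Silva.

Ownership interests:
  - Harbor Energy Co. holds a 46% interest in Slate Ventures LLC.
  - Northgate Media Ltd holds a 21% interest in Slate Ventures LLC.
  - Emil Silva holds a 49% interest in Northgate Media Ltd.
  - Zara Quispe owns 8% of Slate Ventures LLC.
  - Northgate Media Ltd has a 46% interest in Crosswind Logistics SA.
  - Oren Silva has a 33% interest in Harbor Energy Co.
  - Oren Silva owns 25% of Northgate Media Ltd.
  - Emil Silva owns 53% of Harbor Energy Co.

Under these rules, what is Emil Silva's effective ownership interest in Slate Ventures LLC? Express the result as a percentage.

By parent–child attribution (R3), Emil Silva is treated as also owning Oren Silva's interest in Harbor Energy Co, giving 53% + 33% = 86%.
By parent–child attribution (R3), Emil Silva is treated as also owning Oren Silva's interest in Northgate Media Ltd, giving 49% + 25% = 74%.
Chain via Harbor Energy Co. (R2): 86% × 46% = 39.56% of Slate Ventures LLC.
Chain via Northgate Media Ltd (R2): 74% × 21% = 15.54% of Slate Ventures LLC.
Aggregating (R1): 39.56% + 15.54% = 55.1%.

55.1%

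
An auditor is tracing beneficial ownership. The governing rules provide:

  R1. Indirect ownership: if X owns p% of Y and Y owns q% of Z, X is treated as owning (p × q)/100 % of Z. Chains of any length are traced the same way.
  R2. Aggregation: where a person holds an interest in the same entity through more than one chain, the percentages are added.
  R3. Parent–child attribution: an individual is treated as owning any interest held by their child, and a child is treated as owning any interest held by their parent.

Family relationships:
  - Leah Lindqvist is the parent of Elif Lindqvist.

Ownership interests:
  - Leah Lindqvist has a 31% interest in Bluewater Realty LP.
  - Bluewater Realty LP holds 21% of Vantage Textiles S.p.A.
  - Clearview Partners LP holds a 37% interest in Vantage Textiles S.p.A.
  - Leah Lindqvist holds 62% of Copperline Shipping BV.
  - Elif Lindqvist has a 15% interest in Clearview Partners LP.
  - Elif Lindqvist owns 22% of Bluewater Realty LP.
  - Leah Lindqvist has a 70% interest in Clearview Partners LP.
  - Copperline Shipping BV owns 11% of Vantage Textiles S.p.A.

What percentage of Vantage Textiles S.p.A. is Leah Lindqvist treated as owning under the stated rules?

49.4%

By parent–child attribution (R3), Leah Lindqvist is treated as also owning Elif Lindqvist's interest in Clearview Partners LP, giving 70% + 15% = 85%.
By parent–child attribution (R3), Leah Lindqvist is treated as also owning Elif Lindqvist's interest in Bluewater Realty LP, giving 31% + 22% = 53%.
Chain via Clearview Partners LP (R1): 85% × 37% = 31.45% of Vantage Textiles S.p.A.
Chain via Copperline Shipping BV (R1): 62% × 11% = 6.82% of Vantage Textiles S.p.A.
Chain via Bluewater Realty LP (R1): 53% × 21% = 11.13% of Vantage Textiles S.p.A.
Aggregating (R2): 31.45% + 6.82% + 11.13% = 49.4%.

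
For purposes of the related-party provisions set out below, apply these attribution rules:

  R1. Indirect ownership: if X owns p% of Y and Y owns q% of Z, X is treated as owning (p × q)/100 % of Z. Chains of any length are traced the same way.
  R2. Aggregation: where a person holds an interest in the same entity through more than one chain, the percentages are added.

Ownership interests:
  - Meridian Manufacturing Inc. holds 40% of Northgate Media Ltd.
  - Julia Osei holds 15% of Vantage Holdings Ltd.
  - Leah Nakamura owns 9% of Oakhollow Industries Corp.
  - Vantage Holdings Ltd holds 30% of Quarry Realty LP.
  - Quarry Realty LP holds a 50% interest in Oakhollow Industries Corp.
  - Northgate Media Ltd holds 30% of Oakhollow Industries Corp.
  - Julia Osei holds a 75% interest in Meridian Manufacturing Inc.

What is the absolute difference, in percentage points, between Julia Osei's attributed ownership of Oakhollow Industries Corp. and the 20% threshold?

8.75

Chain via Meridian Manufacturing Inc. → Northgate Media Ltd (R1): 75% × 40% × 30% = 9% of Oakhollow Industries Corp.
Chain via Vantage Holdings Ltd → Quarry Realty LP (R1): 15% × 30% × 50% = 2.25% of Oakhollow Industries Corp.
Aggregating (R2): 9% + 2.25% = 11.25%.
11.25% falls short of the 20% threshold by 8.75 percentage points.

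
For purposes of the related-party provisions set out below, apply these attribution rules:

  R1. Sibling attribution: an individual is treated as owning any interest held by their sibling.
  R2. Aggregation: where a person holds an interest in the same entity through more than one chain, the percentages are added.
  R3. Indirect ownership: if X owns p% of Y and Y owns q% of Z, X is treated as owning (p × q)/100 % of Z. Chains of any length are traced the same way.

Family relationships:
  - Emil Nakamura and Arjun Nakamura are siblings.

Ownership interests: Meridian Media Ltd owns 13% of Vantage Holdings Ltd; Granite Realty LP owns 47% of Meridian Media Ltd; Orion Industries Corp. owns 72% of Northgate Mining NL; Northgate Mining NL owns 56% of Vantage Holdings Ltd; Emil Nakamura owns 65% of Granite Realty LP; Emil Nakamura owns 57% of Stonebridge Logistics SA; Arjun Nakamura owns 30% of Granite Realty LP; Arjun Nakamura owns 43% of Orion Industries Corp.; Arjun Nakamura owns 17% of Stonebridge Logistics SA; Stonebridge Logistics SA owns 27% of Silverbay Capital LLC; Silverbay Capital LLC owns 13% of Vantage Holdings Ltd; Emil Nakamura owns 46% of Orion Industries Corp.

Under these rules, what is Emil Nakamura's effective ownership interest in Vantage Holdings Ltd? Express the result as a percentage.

44.2867%

By sibling attribution (R1), Emil Nakamura is treated as also owning Arjun Nakamura's interest in Stonebridge Logistics SA, giving 57% + 17% = 74%.
By sibling attribution (R1), Emil Nakamura is treated as also owning Arjun Nakamura's interest in Granite Realty LP, giving 65% + 30% = 95%.
By sibling attribution (R1), Emil Nakamura is treated as also owning Arjun Nakamura's interest in Orion Industries Corp, giving 46% + 43% = 89%.
Chain via Stonebridge Logistics SA → Silverbay Capital LLC (R3): 74% × 27% × 13% = 2.5974% of Vantage Holdings Ltd.
Chain via Granite Realty LP → Meridian Media Ltd (R3): 95% × 47% × 13% = 5.8045% of Vantage Holdings Ltd.
Chain via Orion Industries Corp. → Northgate Mining NL (R3): 89% × 72% × 56% = 35.8848% of Vantage Holdings Ltd.
Aggregating (R2): 2.5974% + 5.8045% + 35.8848% = 44.2867%.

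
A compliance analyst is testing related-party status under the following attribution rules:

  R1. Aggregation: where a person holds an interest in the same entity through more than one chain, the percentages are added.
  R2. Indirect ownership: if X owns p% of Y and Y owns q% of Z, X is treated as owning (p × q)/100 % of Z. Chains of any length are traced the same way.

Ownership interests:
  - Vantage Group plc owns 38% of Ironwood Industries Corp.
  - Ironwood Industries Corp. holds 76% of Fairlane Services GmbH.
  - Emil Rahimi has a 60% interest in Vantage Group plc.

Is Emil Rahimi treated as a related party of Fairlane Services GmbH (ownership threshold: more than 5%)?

Yes

Chain via Vantage Group plc → Ironwood Industries Corp. (R2): 60% × 38% × 76% = 17.328% of Fairlane Services GmbH.
17.328% exceeds the 5% threshold, so Emil is a related party to Fairlane Services GmbH.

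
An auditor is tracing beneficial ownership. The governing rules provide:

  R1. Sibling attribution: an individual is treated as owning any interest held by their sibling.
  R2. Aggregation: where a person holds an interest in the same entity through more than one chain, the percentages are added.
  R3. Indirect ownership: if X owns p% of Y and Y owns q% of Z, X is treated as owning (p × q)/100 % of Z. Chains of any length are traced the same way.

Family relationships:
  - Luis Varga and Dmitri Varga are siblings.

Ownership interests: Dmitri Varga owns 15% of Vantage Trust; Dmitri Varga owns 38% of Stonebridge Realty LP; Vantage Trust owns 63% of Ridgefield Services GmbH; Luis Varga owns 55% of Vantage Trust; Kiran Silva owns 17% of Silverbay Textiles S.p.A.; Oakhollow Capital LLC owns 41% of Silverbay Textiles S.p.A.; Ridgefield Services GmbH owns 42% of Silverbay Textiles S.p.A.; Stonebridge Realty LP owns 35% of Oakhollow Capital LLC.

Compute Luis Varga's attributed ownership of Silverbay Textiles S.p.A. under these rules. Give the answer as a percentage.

By sibling attribution (R1), Luis Varga is treated as also owning Dmitri Varga's interest in Vantage Trust, giving 55% + 15% = 70%.
By sibling attribution (R1), Luis Varga is treated as owning Dmitri Varga's 38% interest in Stonebridge Realty LP.
Chain via Vantage Trust → Ridgefield Services GmbH (R3): 70% × 63% × 42% = 18.522% of Silverbay Textiles S.p.A.
Chain via Stonebridge Realty LP → Oakhollow Capital LLC (R3): 38% × 35% × 41% = 5.453% of Silverbay Textiles S.p.A.
Aggregating (R2): 18.522% + 5.453% = 23.975%.

23.975%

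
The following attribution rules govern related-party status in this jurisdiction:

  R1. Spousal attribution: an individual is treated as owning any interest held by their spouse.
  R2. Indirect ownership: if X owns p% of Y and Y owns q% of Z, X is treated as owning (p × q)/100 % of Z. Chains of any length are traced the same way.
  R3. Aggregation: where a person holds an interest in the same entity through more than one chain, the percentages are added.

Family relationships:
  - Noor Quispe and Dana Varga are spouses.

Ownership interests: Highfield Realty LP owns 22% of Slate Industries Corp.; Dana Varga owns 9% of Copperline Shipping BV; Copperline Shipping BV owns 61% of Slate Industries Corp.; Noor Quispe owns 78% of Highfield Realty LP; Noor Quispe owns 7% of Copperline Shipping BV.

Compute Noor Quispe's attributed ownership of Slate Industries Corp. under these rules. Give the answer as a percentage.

By spousal attribution (R1), Noor Quispe is treated as also owning Dana Varga's interest in Copperline Shipping BV, giving 7% + 9% = 16%.
Chain via Copperline Shipping BV (R2): 16% × 61% = 9.76% of Slate Industries Corp.
Chain via Highfield Realty LP (R2): 78% × 22% = 17.16% of Slate Industries Corp.
Aggregating (R3): 9.76% + 17.16% = 26.92%.

26.92%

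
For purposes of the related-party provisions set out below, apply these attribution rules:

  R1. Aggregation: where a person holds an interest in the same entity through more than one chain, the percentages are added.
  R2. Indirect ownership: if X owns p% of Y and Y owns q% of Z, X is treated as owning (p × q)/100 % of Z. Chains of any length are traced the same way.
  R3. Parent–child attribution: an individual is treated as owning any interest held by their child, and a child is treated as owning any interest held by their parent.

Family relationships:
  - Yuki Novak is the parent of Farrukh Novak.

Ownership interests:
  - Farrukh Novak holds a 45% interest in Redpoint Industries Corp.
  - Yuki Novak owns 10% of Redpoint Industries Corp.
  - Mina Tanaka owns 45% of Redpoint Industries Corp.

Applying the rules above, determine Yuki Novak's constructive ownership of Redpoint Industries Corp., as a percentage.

55%

By parent–child attribution (R3), Yuki Novak is treated as also owning Farrukh Novak's interest in Redpoint Industries Corp, giving 10% + 45% = 55%.
Direct interest in Redpoint Industries Corp: 55%.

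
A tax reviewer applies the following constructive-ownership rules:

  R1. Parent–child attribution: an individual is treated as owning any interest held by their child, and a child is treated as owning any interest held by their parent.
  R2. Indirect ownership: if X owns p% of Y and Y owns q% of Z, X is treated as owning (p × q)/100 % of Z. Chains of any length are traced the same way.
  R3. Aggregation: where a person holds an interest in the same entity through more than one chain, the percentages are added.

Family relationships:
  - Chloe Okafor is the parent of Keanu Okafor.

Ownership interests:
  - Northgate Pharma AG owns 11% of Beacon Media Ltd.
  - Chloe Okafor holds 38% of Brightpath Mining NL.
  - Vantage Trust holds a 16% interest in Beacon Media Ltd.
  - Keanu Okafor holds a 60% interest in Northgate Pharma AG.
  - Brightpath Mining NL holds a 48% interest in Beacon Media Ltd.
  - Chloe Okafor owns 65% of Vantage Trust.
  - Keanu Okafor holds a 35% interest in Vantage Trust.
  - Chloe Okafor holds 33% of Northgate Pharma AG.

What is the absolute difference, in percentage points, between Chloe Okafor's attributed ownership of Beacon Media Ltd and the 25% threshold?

19.47

By parent–child attribution (R1), Chloe Okafor is treated as also owning Keanu Okafor's interest in Northgate Pharma AG, giving 33% + 60% = 93%.
By parent–child attribution (R1), Chloe Okafor is treated as also owning Keanu Okafor's interest in Vantage Trust, giving 65% + 35% = 100%.
Chain via Northgate Pharma AG (R2): 93% × 11% = 10.23% of Beacon Media Ltd.
Chain via Brightpath Mining NL (R2): 38% × 48% = 18.24% of Beacon Media Ltd.
Chain via Vantage Trust (R2): 100% × 16% = 16% of Beacon Media Ltd.
Aggregating (R3): 10.23% + 18.24% + 16% = 44.47%.
44.47% exceeds the 25% threshold by 19.47 percentage points.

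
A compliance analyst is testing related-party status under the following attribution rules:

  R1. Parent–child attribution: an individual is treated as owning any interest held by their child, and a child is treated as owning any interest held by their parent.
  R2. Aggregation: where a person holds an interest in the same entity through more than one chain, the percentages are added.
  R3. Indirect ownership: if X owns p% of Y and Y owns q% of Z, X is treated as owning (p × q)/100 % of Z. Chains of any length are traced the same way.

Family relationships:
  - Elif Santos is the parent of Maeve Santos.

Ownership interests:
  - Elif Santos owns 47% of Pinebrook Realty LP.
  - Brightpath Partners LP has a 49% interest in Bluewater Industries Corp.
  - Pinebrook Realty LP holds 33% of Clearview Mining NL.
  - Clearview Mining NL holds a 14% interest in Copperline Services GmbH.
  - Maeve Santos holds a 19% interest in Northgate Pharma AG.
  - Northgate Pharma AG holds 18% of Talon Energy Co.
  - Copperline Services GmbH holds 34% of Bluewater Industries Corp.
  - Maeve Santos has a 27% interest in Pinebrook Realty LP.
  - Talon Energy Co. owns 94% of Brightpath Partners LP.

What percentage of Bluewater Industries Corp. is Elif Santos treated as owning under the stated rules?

2.737644%

By parent–child attribution (R1), Elif Santos is treated as also owning Maeve Santos's interest in Pinebrook Realty LP, giving 47% + 27% = 74%.
By parent–child attribution (R1), Elif Santos is treated as owning Maeve Santos's 19% interest in Northgate Pharma AG.
Chain via Pinebrook Realty LP → Clearview Mining NL → Copperline Services GmbH (R3): 74% × 33% × 14% × 34% = 1.162392% of Bluewater Industries Corp.
Chain via Northgate Pharma AG → Talon Energy Co. → Brightpath Partners LP (R3): 19% × 18% × 94% × 49% = 1.575252% of Bluewater Industries Corp.
Aggregating (R2): 1.162392% + 1.575252% = 2.737644%.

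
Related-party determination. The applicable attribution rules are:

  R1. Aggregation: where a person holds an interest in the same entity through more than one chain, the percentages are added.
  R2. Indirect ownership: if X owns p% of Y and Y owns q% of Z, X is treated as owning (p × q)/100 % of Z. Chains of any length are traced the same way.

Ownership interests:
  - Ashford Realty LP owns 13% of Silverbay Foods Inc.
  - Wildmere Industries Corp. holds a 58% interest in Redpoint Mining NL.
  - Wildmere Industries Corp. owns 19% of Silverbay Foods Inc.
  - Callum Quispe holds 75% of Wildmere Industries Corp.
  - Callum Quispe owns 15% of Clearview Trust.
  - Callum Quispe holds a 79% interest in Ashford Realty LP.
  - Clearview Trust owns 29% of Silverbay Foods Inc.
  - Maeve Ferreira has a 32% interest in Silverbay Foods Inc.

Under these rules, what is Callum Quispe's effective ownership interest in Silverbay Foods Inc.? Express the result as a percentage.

28.87%

Chain via Clearview Trust (R2): 15% × 29% = 4.35% of Silverbay Foods Inc.
Chain via Ashford Realty LP (R2): 79% × 13% = 10.27% of Silverbay Foods Inc.
Chain via Wildmere Industries Corp. (R2): 75% × 19% = 14.25% of Silverbay Foods Inc.
Aggregating (R1): 4.35% + 10.27% + 14.25% = 28.87%.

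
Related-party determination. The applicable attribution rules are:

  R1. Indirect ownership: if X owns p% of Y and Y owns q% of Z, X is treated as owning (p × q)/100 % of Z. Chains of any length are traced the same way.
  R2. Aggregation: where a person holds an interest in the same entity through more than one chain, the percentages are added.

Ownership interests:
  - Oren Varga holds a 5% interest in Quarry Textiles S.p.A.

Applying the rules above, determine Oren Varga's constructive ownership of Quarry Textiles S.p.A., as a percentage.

Direct interest in Quarry Textiles S.p.A: 5%.

5%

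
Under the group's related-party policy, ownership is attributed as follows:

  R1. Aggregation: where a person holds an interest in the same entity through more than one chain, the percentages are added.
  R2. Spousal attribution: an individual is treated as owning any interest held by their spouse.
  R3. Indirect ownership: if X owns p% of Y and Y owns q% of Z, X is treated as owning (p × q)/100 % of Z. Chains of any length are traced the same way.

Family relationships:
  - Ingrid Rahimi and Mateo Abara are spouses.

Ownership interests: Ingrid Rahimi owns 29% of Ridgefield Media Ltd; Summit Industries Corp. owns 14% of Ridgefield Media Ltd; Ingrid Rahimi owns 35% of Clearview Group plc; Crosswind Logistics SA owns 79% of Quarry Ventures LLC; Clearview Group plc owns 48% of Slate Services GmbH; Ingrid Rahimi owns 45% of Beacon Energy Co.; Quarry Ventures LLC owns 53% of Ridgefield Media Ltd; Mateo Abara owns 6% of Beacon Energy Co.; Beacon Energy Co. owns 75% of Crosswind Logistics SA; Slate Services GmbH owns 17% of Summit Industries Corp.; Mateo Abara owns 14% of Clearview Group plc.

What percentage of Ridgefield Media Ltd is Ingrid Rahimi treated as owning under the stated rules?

By spousal attribution (R2), Ingrid Rahimi is treated as also owning Mateo Abara's interest in Clearview Group plc, giving 35% + 14% = 49%.
By spousal attribution (R2), Ingrid Rahimi is treated as also owning Mateo Abara's interest in Beacon Energy Co, giving 45% + 6% = 51%.
Chain via Clearview Group plc → Slate Services GmbH → Summit Industries Corp. (R3): 49% × 48% × 17% × 14% = 0.559776% of Ridgefield Media Ltd.
Chain via Beacon Energy Co. → Crosswind Logistics SA → Quarry Ventures LLC (R3): 51% × 75% × 79% × 53% = 16.015275% of Ridgefield Media Ltd.
Direct interest in Ridgefield Media Ltd: 29%.
Aggregating (R1): 0.559776% + 16.015275% + 29% = 45.575051%.

45.575051%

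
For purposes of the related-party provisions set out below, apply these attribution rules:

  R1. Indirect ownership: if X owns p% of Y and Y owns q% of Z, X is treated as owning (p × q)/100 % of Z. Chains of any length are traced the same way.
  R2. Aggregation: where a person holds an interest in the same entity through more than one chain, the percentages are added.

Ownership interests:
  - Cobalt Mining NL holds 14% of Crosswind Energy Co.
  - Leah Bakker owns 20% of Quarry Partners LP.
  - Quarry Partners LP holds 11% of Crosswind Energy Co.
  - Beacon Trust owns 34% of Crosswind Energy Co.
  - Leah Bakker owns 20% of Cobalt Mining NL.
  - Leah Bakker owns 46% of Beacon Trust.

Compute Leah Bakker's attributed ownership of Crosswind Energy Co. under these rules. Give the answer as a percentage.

Chain via Quarry Partners LP (R1): 20% × 11% = 2.2% of Crosswind Energy Co.
Chain via Cobalt Mining NL (R1): 20% × 14% = 2.8% of Crosswind Energy Co.
Chain via Beacon Trust (R1): 46% × 34% = 15.64% of Crosswind Energy Co.
Aggregating (R2): 2.2% + 2.8% + 15.64% = 20.64%.

20.64%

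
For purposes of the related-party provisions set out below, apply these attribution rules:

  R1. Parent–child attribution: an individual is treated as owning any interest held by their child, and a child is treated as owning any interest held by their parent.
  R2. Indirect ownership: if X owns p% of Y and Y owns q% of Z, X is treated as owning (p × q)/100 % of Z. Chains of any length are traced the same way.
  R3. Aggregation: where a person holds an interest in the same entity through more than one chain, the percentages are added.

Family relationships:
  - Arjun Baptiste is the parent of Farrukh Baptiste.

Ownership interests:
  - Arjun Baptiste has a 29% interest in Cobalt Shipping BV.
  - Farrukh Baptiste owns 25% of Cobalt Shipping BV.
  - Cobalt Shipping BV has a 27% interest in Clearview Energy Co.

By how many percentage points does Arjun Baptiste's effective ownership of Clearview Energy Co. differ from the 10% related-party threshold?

4.58

By parent–child attribution (R1), Arjun Baptiste is treated as also owning Farrukh Baptiste's interest in Cobalt Shipping BV, giving 29% + 25% = 54%.
Chain via Cobalt Shipping BV (R2): 54% × 27% = 14.58% of Clearview Energy Co.
14.58% exceeds the 10% threshold by 4.58 percentage points.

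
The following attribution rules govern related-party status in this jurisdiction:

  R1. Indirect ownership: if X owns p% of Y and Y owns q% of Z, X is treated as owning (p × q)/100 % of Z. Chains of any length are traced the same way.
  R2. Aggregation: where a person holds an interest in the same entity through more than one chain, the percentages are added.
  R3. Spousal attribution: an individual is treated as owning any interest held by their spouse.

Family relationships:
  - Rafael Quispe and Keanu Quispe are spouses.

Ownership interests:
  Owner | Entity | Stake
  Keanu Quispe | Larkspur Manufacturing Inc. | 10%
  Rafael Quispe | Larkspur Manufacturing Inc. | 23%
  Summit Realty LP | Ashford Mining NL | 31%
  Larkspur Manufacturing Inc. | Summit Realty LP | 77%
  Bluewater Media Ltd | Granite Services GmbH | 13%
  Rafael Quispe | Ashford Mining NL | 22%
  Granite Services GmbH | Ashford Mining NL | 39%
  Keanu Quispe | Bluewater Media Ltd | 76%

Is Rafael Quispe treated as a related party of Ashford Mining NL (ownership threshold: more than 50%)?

By spousal attribution (R3), Rafael Quispe is treated as also owning Keanu Quispe's interest in Larkspur Manufacturing Inc, giving 23% + 10% = 33%.
By spousal attribution (R3), Rafael Quispe is treated as owning Keanu Quispe's 76% interest in Bluewater Media Ltd.
Chain via Larkspur Manufacturing Inc. → Summit Realty LP (R1): 33% × 77% × 31% = 7.8771% of Ashford Mining NL.
Direct interest in Ashford Mining NL: 22%.
Chain via Bluewater Media Ltd → Granite Services GmbH (R1): 76% × 13% × 39% = 3.8532% of Ashford Mining NL.
Aggregating (R2): 7.8771% + 22% + 3.8532% = 33.7303%.
33.7303% does not exceed the 50% threshold, so Rafael is not a related party to Ashford Mining NL.

No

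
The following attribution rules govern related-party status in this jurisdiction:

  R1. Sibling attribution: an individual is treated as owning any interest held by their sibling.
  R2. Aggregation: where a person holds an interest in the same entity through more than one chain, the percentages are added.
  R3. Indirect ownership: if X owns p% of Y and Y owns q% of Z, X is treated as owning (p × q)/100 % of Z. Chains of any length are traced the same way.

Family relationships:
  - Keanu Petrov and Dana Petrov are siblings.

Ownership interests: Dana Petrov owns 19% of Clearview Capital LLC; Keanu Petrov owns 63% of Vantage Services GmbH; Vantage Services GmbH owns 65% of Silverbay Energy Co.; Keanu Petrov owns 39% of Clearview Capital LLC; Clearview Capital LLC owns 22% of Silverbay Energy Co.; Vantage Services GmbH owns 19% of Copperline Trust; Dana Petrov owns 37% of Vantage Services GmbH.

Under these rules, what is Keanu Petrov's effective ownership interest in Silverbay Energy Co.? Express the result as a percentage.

By sibling attribution (R1), Keanu Petrov is treated as also owning Dana Petrov's interest in Clearview Capital LLC, giving 39% + 19% = 58%.
By sibling attribution (R1), Keanu Petrov is treated as also owning Dana Petrov's interest in Vantage Services GmbH, giving 63% + 37% = 100%.
Chain via Clearview Capital LLC (R3): 58% × 22% = 12.76% of Silverbay Energy Co.
Chain via Vantage Services GmbH (R3): 100% × 65% = 65% of Silverbay Energy Co.
Aggregating (R2): 12.76% + 65% = 77.76%.

77.76%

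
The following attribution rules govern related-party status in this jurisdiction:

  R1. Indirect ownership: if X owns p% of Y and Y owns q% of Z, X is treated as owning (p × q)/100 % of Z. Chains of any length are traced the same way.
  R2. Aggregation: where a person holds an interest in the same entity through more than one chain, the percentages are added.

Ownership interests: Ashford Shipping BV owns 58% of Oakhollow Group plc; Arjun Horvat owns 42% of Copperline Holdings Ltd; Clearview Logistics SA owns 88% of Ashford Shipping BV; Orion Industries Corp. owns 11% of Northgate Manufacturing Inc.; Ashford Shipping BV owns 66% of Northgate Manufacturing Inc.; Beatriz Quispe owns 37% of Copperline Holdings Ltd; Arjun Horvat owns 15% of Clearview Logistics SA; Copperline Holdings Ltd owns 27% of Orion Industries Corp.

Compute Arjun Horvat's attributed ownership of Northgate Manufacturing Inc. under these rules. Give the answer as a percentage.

Chain via Copperline Holdings Ltd → Orion Industries Corp. (R1): 42% × 27% × 11% = 1.2474% of Northgate Manufacturing Inc.
Chain via Clearview Logistics SA → Ashford Shipping BV (R1): 15% × 88% × 66% = 8.712% of Northgate Manufacturing Inc.
Aggregating (R2): 1.2474% + 8.712% = 9.9594%.

9.9594%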